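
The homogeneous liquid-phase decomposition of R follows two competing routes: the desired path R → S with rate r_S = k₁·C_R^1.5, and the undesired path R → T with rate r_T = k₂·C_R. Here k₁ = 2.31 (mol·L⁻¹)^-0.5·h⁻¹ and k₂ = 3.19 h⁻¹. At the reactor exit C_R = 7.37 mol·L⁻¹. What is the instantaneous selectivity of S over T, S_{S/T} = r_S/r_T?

S_{S/T} = r_S/r_T = (k₁·C_R^1.5)/(k₂·C_R) = (k₁/k₂)·C_R^0.5.
= (2.31×7.370^1.5) / (3.19×7.370) = 46.22/23.51 = 1.97.

1.97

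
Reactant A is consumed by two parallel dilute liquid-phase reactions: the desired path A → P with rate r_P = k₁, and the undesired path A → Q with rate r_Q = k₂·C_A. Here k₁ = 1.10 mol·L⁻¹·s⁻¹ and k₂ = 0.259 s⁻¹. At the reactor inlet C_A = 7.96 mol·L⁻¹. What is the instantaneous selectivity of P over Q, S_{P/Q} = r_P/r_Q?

0.534

S_{P/Q} = r_P/r_Q = (k₁)/(k₂·C_A) = (k₁/k₂)·C_A⁻¹.
= (1.10) / (0.259×7.960) = 1.100/2.062 = 0.534.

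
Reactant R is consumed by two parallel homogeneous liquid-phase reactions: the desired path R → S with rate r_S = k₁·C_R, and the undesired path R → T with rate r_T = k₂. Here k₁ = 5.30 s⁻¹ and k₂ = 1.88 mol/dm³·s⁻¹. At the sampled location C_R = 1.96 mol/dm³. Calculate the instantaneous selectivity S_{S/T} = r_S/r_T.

5.53

S_{S/T} = r_S/r_T = (k₁·C_R)/(k₂) = (k₁/k₂)·C_R.
= (5.30×1.960) / (1.88) = 10.39/1.880 = 5.53.
Since the desired path is higher order in R, keeping C_R high (PFR or concentrated feed) favours S.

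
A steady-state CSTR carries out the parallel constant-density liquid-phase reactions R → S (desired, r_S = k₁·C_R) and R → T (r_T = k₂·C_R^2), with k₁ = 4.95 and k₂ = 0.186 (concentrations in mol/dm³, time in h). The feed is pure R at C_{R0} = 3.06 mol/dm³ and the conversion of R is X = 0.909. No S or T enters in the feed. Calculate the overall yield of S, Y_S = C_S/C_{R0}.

Exit C_R = C_{R0}(1−X) = 3.06×0.0910 = 0.2785 mol/dm³.
In a CSTR the entire volume is at exit conditions, so r_S = 4.95×0.2785 = 1.378 and r_T = 0.186×0.2785^2 = 0.01442.
Fraction of consumed R going to S: r_S/(r_S+r_T) = 0.9896.
C_S = 0.9896·C_{R0}·X = 0.9896×3.06×0.909 = 2.75 mol/dm³; Y_S = C_S/C_{R0} = 0.900.

0.900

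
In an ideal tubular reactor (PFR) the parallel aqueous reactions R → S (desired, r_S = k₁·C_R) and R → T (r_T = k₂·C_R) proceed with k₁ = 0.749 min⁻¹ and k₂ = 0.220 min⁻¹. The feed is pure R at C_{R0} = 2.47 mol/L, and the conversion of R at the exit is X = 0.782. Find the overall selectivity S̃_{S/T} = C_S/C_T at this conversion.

C_R = C_{R0}(1−X) = 0.5385 mol/L.
Both paths are first order in R, so the instantaneous fraction to S is constant: dC_S/d(−C_R) = k₁/(k₁+k₂) = 0.7730.
C_S = 0.7730·(C_{R0}−C_R) = 0.7730×1.932 = 1.49 mol/L.
C_T = (C_{R0}−C_R)−C_S = 0.4385 mol/L; S̃_{S/T} = 1.493/0.4385 = 3.40.

3.40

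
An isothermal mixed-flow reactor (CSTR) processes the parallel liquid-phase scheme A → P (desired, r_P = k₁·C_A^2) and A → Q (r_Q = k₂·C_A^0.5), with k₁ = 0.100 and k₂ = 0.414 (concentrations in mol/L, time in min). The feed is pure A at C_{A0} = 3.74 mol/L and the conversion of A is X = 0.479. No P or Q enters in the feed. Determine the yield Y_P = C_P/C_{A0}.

Exit C_A = C_{A0}(1−X) = 3.74×0.521 = 1.949 mol/L.
Rates in a CSTR are evaluated at the outlet concentration: r_P = 0.100×1.949^2 = 0.3797, r_Q = 0.414×1.949^0.5 = 0.5779.
Fraction of consumed A going to P: r_P/(r_P+r_Q) = 0.3965.
C_P = 0.3965·C_{A0}·X = 0.3965×3.74×0.479 = 0.710 mol/L; Y_P = C_P/C_{A0} = 0.190.

0.190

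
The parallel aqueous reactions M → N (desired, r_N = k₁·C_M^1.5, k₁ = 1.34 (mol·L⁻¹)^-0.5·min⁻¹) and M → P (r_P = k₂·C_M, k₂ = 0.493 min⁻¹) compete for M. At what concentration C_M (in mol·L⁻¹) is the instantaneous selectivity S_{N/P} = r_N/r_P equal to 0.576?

0.0449 mol·L⁻¹

S_{N/P} = (k₁/k₂)·C_M^0.5 ⇒ C_M = (S·k₂/k₁)^(2).
= (0.576×0.493/1.34)^(2) = (0.2119)^(2) = 0.0449 mol·L⁻¹.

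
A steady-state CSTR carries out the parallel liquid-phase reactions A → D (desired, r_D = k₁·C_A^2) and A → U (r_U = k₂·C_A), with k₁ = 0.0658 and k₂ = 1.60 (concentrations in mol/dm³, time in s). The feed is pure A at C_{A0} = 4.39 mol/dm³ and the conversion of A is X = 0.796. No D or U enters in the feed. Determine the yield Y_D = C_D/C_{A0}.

Exit C_A = C_{A0}(1−X) = 4.39×0.204 = 0.8956 mol/dm³.
Rates in a CSTR are evaluated at the outlet concentration: r_D = 0.0658×0.8956^2 = 0.05277, r_U = 1.60×0.8956 = 1.433.
Fraction of consumed A going to D: r_D/(r_D+r_U) = 0.03552.
C_D = 0.03552·C_{A0}·X = 0.03552×4.39×0.796 = 0.124 mol/dm³; Y_D = C_D/C_{A0} = 0.0283.

0.0283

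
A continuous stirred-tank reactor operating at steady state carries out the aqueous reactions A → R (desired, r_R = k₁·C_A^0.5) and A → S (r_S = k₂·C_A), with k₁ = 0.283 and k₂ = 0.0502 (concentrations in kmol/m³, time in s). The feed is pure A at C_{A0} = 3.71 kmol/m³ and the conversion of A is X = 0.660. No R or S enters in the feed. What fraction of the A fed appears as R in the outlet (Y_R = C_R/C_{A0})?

Exit C_A = C_{A0}(1−X) = 3.71×0.340 = 1.261 kmol/m³.
A CSTR operates uniformly at the exit composition, giving r_R = 0.3178 and r_S = 0.06332 (each k·C_A^n at C_A = 1.261).
Fraction of consumed A going to R: r_R/(r_R+r_S) = 0.8339.
C_R = 0.8339·C_{A0}·X = 0.8339×3.71×0.660 = 2.04 kmol/m³; Y_R = C_R/C_{A0} = 0.550.

0.550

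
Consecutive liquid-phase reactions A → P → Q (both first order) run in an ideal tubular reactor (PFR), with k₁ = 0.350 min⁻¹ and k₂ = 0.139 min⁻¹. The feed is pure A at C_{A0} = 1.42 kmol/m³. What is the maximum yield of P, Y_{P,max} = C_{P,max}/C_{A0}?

0.544

For a first-order series the maximum intermediate yield is C_{P,max}/C_{A0} = (k₁/k₂)^[k₂/(k₂−k₁)].
= (0.350/0.139)^(0.139/(0.139−0.350)) = (2.518)^(-0.6588) = 0.5443.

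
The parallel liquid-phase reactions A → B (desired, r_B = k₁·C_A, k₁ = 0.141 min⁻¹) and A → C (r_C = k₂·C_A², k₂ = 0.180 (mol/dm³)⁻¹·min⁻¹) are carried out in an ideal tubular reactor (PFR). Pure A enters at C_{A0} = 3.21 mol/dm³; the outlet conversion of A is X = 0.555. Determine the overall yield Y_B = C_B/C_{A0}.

C_A = C_{A0}(1−X) = 1.428 mol/dm³.
Along a PFR/batch, dC_B/dC_A = −r_B/(r_B+r_C) = −k₁/(k₁+k₂·C_A).
Integrating from C_{A0} to C_A: C_B = (0.141/0.180)·ln[(0.141+0.180·3.21)/(0.141+0.180·1.43)] = 0.7833·ln(0.7188/0.3981) = 0.4628 mol/dm³.
Y_B = C_B/C_{A0} = 0.4628/3.21 = 0.144.

0.144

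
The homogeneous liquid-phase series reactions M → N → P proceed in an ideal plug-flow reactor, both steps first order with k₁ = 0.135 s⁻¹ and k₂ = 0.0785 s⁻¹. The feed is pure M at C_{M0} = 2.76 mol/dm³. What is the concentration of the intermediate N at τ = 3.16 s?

Solving the coupled first-order balances gives C_N(τ) = [k₁/(k₂−k₁)]·C_{M0}·(e^(−k₁τ) − e^(−k₂τ)).
e^(−k₁τ) = e^(−0.135×3.16) = e^(−0.4266) = 0.6527; e^(−k₂τ) = e^(−0.2481) = 0.7803.
C_N = 0.135×2.76/(0.0785−0.135) × (0.6527−0.7803) = (-6.595)×(-0.1276) = 0.8414 mol/dm³.

0.841 mol/dm³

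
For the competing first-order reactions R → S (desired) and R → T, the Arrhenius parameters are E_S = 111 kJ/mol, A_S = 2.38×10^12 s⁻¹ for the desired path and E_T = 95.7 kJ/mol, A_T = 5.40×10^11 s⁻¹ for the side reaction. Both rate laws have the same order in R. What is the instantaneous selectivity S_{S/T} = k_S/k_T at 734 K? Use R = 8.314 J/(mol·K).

0.359

With equal orders, S_{S/T} = k_S/k_T = (A_S/A_T)·exp[(E_T−E_S)/(RT)].
(E_T−E_S)/(RT) = (95.7−111)×10³/(8.314×734) = -15300/6102 = -2.507.
k_S/k_T = (2.38×10^12/5.40×10^11)·exp(-2.507) = 4.407 × 0.08150 = 0.359.
Since E_S > E_T, raising the temperature improves selectivity toward S.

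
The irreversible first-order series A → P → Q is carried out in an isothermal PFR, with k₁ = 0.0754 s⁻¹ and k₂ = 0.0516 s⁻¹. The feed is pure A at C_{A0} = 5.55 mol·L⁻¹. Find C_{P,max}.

2.44 mol·L⁻¹

For a first-order series the maximum intermediate yield is C_{P,max}/C_{A0} = (k₁/k₂)^[k₂/(k₂−k₁)].
= (0.0754/0.0516)^(0.0516/(0.0516−0.0754)) = (1.461)^(-2.168) = 0.4394.
C_{P,max} = 0.4394×5.55 = 2.44 mol·L⁻¹.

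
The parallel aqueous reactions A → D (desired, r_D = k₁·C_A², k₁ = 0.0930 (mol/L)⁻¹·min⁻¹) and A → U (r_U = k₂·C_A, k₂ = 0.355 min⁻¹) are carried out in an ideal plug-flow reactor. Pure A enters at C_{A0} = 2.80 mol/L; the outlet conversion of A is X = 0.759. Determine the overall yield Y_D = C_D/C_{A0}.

0.231

C_A = C_{A0}(1−X) = 0.6748 mol/L.
Along a PFR/batch, dC_U/dC_A = −r_U/(r_D+r_U) = −k₂/(k₂+k₁·C_A).
Integrating from C_{A0} to C_A: C_U = (0.355/0.0930)·ln[(0.355+0.0930·2.80)/(0.355+0.0930·0.675)] = 3.817·ln(0.6154/0.4178) = 1.479 mol/L.
Then C_D = (C_{A0}−C_A) − C_U = 2.125 − 1.479 = 0.6465 mol/L.
Y_D = C_D/C_{A0} = 0.6465/2.80 = 0.231.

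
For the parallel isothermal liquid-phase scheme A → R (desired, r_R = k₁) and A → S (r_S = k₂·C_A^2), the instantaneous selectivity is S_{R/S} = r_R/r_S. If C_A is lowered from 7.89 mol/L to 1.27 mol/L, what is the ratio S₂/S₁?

S_{R/S} = (k₁/k₂)·C_A^-2, so S₂/S₁ = (C_{A,2}/C_{A,1})^-2.
= (1.27/7.89)^(-2) = (0.1610)^(-2) = 38.6.
Selectivity toward R rises as C_A falls — low-concentration operation is favoured.

38.6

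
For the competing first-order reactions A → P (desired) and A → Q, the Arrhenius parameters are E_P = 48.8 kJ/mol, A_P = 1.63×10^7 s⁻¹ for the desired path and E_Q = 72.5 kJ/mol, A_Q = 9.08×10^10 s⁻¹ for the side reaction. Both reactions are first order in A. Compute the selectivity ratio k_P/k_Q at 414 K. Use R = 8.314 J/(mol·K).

Since both paths have the same order in A, the concentration cancels and S_{P/Q} = k_P/k_Q = (A_P/A_Q)·exp[(E_Q−E_P)/(RT)].
(E_Q−E_P)/(RT) = (72.5−48.8)×10³/(8.314×414) = 23700/3442 = 6.886.
k_P/k_Q = (1.63×10^7/9.08×10^10)·exp(6.886) = 1.795×10^-4 × 978.0 = 0.176.
Since E_P < E_Q, lowering the temperature improves selectivity toward P.

0.176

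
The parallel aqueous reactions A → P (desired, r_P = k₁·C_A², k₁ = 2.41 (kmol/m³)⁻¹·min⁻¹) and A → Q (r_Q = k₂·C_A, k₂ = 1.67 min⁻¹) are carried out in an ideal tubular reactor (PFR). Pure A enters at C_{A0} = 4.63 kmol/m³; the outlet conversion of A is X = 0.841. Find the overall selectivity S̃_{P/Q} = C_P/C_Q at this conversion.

C_A = C_{A0}(1−X) = 0.7362 kmol/m³.
Along a PFR/batch, dC_Q/dC_A = −r_Q/(r_P+r_Q) = −k₂/(k₂+k₁·C_A).
Integrating from C_{A0} to C_A: C_Q = (1.67/2.41)·ln[(1.67+2.41·4.63)/(1.67+2.41·0.736)] = 0.6929·ln(12.83/3.444) = 0.9112 kmol/m³.
Then C_P = (C_{A0}−C_A) − C_Q = 3.894 − 0.9112 = 2.983 kmol/m³.
S̃_{P/Q} = C_P/C_Q = 2.983/0.9112 = 3.27.

3.27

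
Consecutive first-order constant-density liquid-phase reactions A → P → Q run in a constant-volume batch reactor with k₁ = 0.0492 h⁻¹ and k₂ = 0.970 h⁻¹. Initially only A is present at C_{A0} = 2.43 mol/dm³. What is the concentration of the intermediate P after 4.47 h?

0.103 mol/dm³

For first-order series with pure A initially, C_P(t) = k₁C_{A0}/(k₂−k₁)·(e^(−k₁t) − e^(−k₂t)).
e^(−k₁t) = e^(−0.0492×4.47) = e^(−0.2199) = 0.8026; e^(−k₂t) = e^(−4.336) = 0.01309.
C_P = 0.0492×2.43/(0.970−0.0492) × (0.8026−0.01309) = 0.1298×0.7895 = 0.1025 mol/dm³.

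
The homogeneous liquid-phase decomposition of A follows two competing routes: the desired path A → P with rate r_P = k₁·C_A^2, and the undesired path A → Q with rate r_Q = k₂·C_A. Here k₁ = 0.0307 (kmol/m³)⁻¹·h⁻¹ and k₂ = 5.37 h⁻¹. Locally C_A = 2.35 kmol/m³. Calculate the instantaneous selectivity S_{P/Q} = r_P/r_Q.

0.0134

S_{P/Q} = r_P/r_Q = (k₁·C_A^2)/(k₂·C_A) = (k₁/k₂)·C_A.
= (0.0307×2.350^2) / (5.37×2.350) = 0.1695/12.62 = 0.0134.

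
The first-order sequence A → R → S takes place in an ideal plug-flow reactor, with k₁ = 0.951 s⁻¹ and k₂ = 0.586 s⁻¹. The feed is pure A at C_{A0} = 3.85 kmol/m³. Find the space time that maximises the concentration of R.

1.33 s

The intermediate peaks when r₁ = r₂, i.e. k₁e^(−k₁τ) = k₂e^(−k₂τ), giving τ_opt = ln(k₂/k₁)/(k₂−k₁).
= ln(0.586/0.951)/(0.586−0.951) = ln(0.6162)/-0.3650 = -0.4842/-0.3650 = 1.33 s.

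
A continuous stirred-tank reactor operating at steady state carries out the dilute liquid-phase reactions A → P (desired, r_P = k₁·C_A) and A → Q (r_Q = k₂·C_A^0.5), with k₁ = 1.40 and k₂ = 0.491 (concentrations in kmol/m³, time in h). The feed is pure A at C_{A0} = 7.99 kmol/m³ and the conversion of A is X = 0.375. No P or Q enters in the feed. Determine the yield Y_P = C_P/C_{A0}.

0.324

Exit C_A = C_{A0}(1−X) = 7.99×0.625 = 4.994 kmol/m³.
Rates in a CSTR are evaluated at the outlet concentration: r_P = 1.40×4.994 = 6.991, r_Q = 0.491×4.994^0.5 = 1.097.
Fraction of consumed A going to P: r_P/(r_P+r_Q) = 0.8643.
C_P = 0.8643·C_{A0}·X = 0.8643×7.99×0.375 = 2.59 kmol/m³; Y_P = C_P/C_{A0} = 0.324.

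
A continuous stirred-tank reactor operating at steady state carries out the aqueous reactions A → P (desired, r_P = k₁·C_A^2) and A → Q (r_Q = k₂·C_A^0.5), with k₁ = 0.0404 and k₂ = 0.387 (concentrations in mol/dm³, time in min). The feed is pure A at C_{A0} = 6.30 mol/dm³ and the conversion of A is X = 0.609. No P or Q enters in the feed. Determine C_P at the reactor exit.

Exit C_A = C_{A0}(1−X) = 6.30×0.391 = 2.463 mol/dm³.
A CSTR operates uniformly at the exit composition, giving r_P = 0.2451 and r_Q = 0.6074 (each k·C_A^n at C_A = 2.463).
Fraction of consumed A going to P: r_P/(r_P+r_Q) = 0.2875.
C_P = 0.2875·C_{A0}·X = 0.2875×6.30×0.609 = 1.10 mol/dm³.

1.10 mol/dm³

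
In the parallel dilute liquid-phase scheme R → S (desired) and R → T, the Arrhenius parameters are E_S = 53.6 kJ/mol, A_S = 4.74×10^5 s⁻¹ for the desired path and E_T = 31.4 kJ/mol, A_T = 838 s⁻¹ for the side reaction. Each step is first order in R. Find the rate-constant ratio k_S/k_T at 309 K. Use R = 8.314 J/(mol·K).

With equal orders, S_{S/T} = k_S/k_T = (A_S/A_T)·exp[(E_T−E_S)/(RT)].
(E_T−E_S)/(RT) = (31.4−53.6)×10³/(8.314×309) = -22200/2569 = -8.641.
k_S/k_T = (4.74×10^5/838)·exp(-8.641) = 565.6 × 1.766×10^-4 = 0.0999.
Since E_S > E_T, raising the temperature improves selectivity toward S.

0.0999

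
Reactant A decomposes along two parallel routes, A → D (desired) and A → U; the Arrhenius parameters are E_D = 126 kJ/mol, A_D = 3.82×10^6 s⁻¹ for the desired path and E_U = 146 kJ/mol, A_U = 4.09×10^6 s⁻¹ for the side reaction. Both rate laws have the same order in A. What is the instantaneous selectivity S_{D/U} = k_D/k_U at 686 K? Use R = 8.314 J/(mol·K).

k_D/k_U = (A_D/A_U)·exp[−(E_D−E_U)/(RT)] = (A_D/A_U)·exp[(E_U−E_D)/(RT)].
(E_U−E_D)/(RT) = (146−126)×10³/(8.314×686) = 20000/5703 = 3.507.
k_D/k_U = (3.82×10^6/4.09×10^6)·exp(3.507) = 0.9340 × 33.34 = 31.1.
Since E_D < E_U, lowering the temperature improves selectivity toward D.

31.1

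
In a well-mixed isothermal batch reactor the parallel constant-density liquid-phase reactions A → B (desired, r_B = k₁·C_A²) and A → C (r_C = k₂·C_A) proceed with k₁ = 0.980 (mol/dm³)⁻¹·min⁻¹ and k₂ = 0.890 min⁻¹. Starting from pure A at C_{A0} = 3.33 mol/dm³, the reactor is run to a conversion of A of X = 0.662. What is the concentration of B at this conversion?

1.54 mol/dm³

C_A = C_{A0}(1−X) = 1.126 mol/dm³.
Along a PFR/batch, dC_C/dC_A = −r_C/(r_B+r_C) = −k₂/(k₂+k₁·C_A).
Integrating from C_{A0} to C_A: C_C = (0.890/0.980)·ln[(0.890+0.980·3.33)/(0.890+0.980·1.13)] = 0.9082·ln(4.153/1.993) = 0.6668 mol/dm³.
Then C_B = (C_{A0}−C_A) − C_C = 2.204 − 0.6668 = 1.538 mol/dm³.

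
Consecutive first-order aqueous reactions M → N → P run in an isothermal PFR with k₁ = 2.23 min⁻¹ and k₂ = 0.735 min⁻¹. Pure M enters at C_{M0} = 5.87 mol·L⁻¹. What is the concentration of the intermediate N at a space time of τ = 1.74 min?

Solving the coupled first-order balances gives C_N(τ) = [k₁/(k₂−k₁)]·C_{M0}·(e^(−k₁τ) − e^(−k₂τ)).
e^(−k₁τ) = e^(−2.23×1.74) = e^(−3.880) = 0.02065; e^(−k₂τ) = e^(−1.279) = 0.2783.
C_N = 2.23×5.87/(0.735−2.23) × (0.02065−0.2783) = (-8.756)×(-0.2577) = 2.256 mol·L⁻¹.

2.26 mol·L⁻¹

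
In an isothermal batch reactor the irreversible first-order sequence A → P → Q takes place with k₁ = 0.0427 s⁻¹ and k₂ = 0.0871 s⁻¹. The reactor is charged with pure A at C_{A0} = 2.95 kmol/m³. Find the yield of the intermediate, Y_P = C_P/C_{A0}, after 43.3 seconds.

0.129

The intermediate concentration in a first-order A→B→C sequence is C_P = k₁C_{A0}(e^(−k₁t) − e^(−k₂t))/(k₂−k₁).
e^(−k₁t) = e^(−0.0427×43.3) = e^(−1.849) = 0.1574; e^(−k₂t) = e^(−3.771) = 0.02302.
C_P = 0.0427×2.95/(0.0871−0.0427) × (0.1574−0.02302) = 2.837×0.1344 = 0.3813 kmol/m³.
Y_P = C_P/C_{A0} = 0.3813/2.95 = 0.129.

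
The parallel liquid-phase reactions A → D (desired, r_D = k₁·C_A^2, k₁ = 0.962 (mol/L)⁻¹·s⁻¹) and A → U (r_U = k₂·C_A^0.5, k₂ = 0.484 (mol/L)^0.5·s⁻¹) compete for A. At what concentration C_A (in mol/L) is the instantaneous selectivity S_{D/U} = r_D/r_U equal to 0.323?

S_{D/U} = (k₁/k₂)·C_A^1.5 ⇒ C_A = (S·k₂/k₁)^(1/1.5).
= (0.323×0.484/0.962)^(0.6667) = (0.1625)^(0.6667) = 0.298 mol/L.

0.298 mol/L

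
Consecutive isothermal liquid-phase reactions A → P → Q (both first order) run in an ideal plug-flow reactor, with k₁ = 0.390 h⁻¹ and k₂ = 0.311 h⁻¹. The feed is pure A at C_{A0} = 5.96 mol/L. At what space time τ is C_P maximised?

For first-order series the maximum of C_P occurs at τ_opt = ln(k₂/k₁)/(k₂−k₁).
= ln(0.311/0.390)/(0.311−0.390) = ln(0.7974)/-0.07900 = -0.2264/-0.07900 = 2.87 h.

2.87 h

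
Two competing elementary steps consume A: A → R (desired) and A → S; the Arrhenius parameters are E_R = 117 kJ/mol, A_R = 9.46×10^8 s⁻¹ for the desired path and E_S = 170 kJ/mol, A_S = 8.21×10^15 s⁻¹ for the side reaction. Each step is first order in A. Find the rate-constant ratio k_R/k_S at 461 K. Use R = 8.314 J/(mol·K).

With equal orders, S_{R/S} = k_R/k_S = (A_R/A_S)·exp[(E_S−E_R)/(RT)].
(E_S−E_R)/(RT) = (170−117)×10³/(8.314×461) = 53000/3833 = 13.83.
k_R/k_S = (9.46×10^8/8.21×10^15)·exp(13.83) = 1.152×10^-7 × 1.013×10^6 = 0.117.
Since E_R < E_S, lowering the temperature improves selectivity toward R.

0.117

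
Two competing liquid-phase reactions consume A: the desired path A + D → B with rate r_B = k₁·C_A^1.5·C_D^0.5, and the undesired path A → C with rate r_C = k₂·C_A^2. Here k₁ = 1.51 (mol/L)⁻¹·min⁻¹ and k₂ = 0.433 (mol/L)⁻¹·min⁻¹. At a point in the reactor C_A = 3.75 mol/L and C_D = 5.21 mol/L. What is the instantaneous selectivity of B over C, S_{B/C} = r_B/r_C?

S_{B/C} = r_B/r_C = (k₁·C_A^1.5·C_D^0.5)/(k₂·C_A^2) = (k₁/k₂)·C_A^-0.5·C_D^0.5.
= (1.51×3.750^1.5×5.210^0.5) / (0.433×3.750^2) = 25.03/6.089 = 4.11.
The undesired path is higher order in A, so low C_A (CSTR or dilute feed) favours B.

4.11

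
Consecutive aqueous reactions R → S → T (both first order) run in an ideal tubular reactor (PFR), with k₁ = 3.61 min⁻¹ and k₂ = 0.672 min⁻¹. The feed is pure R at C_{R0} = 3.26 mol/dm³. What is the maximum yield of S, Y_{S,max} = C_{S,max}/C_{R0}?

At the optimum, C_{S,max}/C_{R0} = (k₁/k₂)^[k₂/(k₂−k₁)].
= (3.61/0.672)^(0.672/(0.672−3.61)) = (5.372)^(-0.2287) = 0.6808.

0.681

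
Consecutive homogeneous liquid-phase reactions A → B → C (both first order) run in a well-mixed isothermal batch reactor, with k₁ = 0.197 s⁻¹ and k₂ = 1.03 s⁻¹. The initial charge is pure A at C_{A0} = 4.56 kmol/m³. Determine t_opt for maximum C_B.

1.99 s

For first-order series the maximum of C_B occurs at t_opt = ln(k₂/k₁)/(k₂−k₁).
= ln(1.03/0.197)/(1.03−0.197) = ln(5.228)/0.8330 = 1.654/0.8330 = 1.99 s.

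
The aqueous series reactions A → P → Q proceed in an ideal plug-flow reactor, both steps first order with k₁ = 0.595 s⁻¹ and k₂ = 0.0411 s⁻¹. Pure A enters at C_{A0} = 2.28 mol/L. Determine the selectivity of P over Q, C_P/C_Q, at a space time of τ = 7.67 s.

The intermediate concentration in a first-order A→B→C sequence is C_P = k₁C_{A0}(e^(−k₁τ) − e^(−k₂τ))/(k₂−k₁).
e^(−k₁τ) = e^(−0.595×7.67) = e^(−4.564) = 0.01042; e^(−k₂τ) = e^(−0.3152) = 0.7296.
C_P = 0.595×2.28/(0.0411−0.595) × (0.01042−0.7296) = (-2.449)×(-0.7192) = 1.761 mol/L.
C_A = C_{A0}e^(−k₁τ) = 0.02377 mol/L, so C_Q = C_{A0}−C_A−C_P = 0.4948 mol/L; C_P/C_Q = 3.56.

3.56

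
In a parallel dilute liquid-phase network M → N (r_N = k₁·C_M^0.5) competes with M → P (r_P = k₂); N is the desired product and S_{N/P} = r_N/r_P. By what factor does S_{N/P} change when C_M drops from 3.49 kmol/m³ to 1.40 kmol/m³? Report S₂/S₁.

S_{N/P} = (k₁/k₂)·C_M^0.5, so S₂/S₁ = (C_{M,2}/C_{M,1})^0.5.
= (1.40/3.49)^0.5 = (0.4011)^0.5 = 0.633.

0.633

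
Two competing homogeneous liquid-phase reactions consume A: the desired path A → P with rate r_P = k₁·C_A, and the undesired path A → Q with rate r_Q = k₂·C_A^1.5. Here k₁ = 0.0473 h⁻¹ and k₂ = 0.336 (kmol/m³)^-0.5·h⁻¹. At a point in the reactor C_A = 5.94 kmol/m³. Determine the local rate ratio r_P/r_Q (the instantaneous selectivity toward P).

0.0578

S_{P/Q} = r_P/r_Q = (k₁·C_A)/(k₂·C_A^1.5) = (k₁/k₂)·C_A^-0.5.
= (0.0473×5.940) / (0.336×5.940^1.5) = 0.2810/4.864 = 0.0578.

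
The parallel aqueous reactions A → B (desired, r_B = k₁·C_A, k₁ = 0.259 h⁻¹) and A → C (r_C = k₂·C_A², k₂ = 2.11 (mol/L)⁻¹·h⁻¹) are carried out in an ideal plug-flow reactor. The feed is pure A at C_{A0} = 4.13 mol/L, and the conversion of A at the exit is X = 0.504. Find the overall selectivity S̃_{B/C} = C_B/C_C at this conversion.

C_A = C_{A0}(1−X) = 2.048 mol/L.
Along a PFR/batch, dC_B/dC_A = −r_B/(r_B+r_C) = −k₁/(k₁+k₂·C_A).
Integrating from C_{A0} to C_A: C_B = (0.259/2.11)·ln[(0.259+2.11·4.13)/(0.259+2.11·2.05)] = 0.1227·ln(8.973/4.581) = 0.08252 mol/L.
C_C = (C_{A0}−C_A)−C_B = 1.999 mol/L; S̃_{B/C} = 0.08252/1.999 = 0.0413.

0.0413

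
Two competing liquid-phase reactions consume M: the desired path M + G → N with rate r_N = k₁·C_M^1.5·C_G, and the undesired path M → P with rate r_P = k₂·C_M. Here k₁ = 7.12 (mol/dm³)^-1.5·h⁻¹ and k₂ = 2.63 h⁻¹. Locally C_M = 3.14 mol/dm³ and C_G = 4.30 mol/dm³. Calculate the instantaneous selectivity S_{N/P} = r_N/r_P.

S_{N/P} = r_N/r_P = (k₁·C_M^1.5·C_G)/(k₂·C_M) = (k₁/k₂)·C_M^0.5·C_G.
= (7.12×3.140^1.5×4.300) / (2.63×3.140) = 170.4/8.258 = 20.6.
Since the desired path is higher order in M, keeping C_M high (PFR or concentrated feed) favours N.

20.6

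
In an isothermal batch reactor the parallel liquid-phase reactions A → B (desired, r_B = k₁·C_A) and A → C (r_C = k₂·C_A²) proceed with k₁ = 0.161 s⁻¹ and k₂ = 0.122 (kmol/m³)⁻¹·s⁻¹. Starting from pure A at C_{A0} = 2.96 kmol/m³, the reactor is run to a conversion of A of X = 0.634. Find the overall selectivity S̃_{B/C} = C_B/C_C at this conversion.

0.683

C_A = C_{A0}(1−X) = 1.083 kmol/m³.
Along a PFR/batch, dC_B/dC_A = −r_B/(r_B+r_C) = −k₁/(k₁+k₂·C_A).
Integrating from C_{A0} to C_A: C_B = (0.161/0.122)·ln[(0.161+0.122·2.96)/(0.161+0.122·1.08)] = 1.320·ln(0.5221/0.2932) = 0.7616 kmol/m³.
C_C = (C_{A0}−C_A)−C_B = 1.115 kmol/m³; S̃_{B/C} = 0.7616/1.115 = 0.683.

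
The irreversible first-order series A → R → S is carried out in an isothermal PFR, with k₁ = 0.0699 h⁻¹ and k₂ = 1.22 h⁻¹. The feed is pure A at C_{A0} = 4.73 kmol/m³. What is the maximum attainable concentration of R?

For a first-order series the maximum intermediate yield is C_{R,max}/C_{A0} = (k₁/k₂)^[k₂/(k₂−k₁)].
= (0.0699/1.22)^(1.22/(1.22−0.0699)) = (0.05730)^(1.061) = 0.04815.
C_{R,max} = 0.04815×4.73 = 0.228 kmol/m³.

0.228 kmol/m³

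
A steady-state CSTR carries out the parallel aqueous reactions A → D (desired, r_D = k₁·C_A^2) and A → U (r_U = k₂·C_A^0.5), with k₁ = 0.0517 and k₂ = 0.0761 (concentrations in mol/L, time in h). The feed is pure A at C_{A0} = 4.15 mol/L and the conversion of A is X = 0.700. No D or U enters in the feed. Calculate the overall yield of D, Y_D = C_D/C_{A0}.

Exit C_A = C_{A0}(1−X) = 4.15×0.300 = 1.245 mol/L.
Rates in a CSTR are evaluated at the outlet concentration: r_D = 0.0517×1.245^2 = 0.08014, r_U = 0.0761×1.245^0.5 = 0.08491.
Fraction of consumed A going to D: r_D/(r_D+r_U) = 0.4855.
C_D = 0.4855·C_{A0}·X = 0.4855×4.15×0.700 = 1.41 mol/L; Y_D = C_D/C_{A0} = 0.340.

0.340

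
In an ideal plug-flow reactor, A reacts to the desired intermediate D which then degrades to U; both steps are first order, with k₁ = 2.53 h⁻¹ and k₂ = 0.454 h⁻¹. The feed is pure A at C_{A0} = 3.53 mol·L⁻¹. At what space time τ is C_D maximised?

Setting dC_D/dτ = 0 gives τ_opt = ln(k₂/k₁)/(k₂−k₁).
= ln(0.454/2.53)/(0.454−2.53) = ln(0.1794)/-2.076 = -1.718/-2.076 = 0.827 h.

0.827 h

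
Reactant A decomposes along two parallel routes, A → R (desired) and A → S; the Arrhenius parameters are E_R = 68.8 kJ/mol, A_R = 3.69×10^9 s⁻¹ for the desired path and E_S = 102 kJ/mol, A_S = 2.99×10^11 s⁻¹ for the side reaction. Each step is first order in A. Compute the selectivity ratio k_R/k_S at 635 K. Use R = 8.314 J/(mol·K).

With equal orders, S_{R/S} = k_R/k_S = (A_R/A_S)·exp[(E_S−E_R)/(RT)].
(E_S−E_R)/(RT) = (102−68.8)×10³/(8.314×635) = 33200/5279 = 6.289.
k_R/k_S = (3.69×10^9/2.99×10^11)·exp(6.289) = 0.01234 × 538.4 = 6.64.
Since E_R < E_S, lowering the temperature improves selectivity toward R.

6.64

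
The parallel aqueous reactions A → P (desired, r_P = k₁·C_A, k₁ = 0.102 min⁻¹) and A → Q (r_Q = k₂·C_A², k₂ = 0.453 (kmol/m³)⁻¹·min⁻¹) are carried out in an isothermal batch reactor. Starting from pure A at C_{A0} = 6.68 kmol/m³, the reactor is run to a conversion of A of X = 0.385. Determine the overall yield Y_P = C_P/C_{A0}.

0.0157

C_A = C_{A0}(1−X) = 4.108 kmol/m³.
Along a PFR/batch, dC_P/dC_A = −r_P/(r_P+r_Q) = −k₁/(k₁+k₂·C_A).
Integrating from C_{A0} to C_A: C_P = (0.102/0.453)·ln[(0.102+0.453·6.68)/(0.102+0.453·4.11)] = 0.2252·ln(3.128/1.963) = 0.1049 kmol/m³.
Y_P = C_P/C_{A0} = 0.1049/6.68 = 0.0157.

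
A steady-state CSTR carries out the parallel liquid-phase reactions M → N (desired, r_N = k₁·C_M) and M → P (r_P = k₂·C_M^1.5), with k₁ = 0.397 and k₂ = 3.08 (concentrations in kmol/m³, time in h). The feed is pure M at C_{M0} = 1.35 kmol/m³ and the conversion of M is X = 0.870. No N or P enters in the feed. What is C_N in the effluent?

0.276 kmol/m³

Exit C_M = C_{M0}(1−X) = 1.35×0.130 = 0.1755 kmol/m³.
Rates in a CSTR are evaluated at the outlet concentration: r_N = 0.397×0.1755 = 0.06967, r_P = 3.08×0.1755^1.5 = 0.2264.
Fraction of consumed M going to N: r_N/(r_N+r_P) = 0.2353.
C_N = 0.2353·C_{M0}·X = 0.2353×1.35×0.870 = 0.276 kmol/m³.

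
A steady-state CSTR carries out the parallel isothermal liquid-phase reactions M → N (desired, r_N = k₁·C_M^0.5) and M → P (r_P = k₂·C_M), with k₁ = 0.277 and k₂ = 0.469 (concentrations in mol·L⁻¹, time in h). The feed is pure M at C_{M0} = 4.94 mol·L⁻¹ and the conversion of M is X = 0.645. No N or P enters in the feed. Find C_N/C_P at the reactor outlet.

Exit C_M = C_{M0}(1−X) = 4.94×0.355 = 1.754 mol·L⁻¹.
In a CSTR the entire volume is at exit conditions, so r_N = 0.277×1.754^0.5 = 0.3668 and r_P = 0.469×1.754 = 0.8225.
Overall selectivity = C_N/C_P = r_Nτ/(r_Pτ) = r_N/r_P = 0.446.

0.446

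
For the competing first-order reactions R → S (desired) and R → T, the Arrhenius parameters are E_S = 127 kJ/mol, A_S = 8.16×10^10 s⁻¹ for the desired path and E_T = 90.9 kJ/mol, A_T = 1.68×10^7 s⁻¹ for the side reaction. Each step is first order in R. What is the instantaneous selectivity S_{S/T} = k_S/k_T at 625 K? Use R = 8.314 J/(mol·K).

4.67

Since both paths have the same order in R, the concentration cancels and S_{S/T} = k_S/k_T = (A_S/A_T)·exp[(E_T−E_S)/(RT)].
(E_T−E_S)/(RT) = (90.9−127)×10³/(8.314×625) = -36100/5196 = -6.947.
k_S/k_T = (8.16×10^10/1.68×10^7)·exp(-6.947) = 4857 × 9.612×10^-4 = 4.67.
Since E_S > E_T, raising the temperature improves selectivity toward S.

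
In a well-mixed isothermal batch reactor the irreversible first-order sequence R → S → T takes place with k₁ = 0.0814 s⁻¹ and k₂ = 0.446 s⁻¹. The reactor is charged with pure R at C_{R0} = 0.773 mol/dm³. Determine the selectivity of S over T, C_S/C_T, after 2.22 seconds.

For first-order series with pure R initially, C_S(t) = k₁C_{R0}/(k₂−k₁)·(e^(−k₁t) − e^(−k₂t)).
e^(−k₁t) = e^(−0.0814×2.22) = e^(−0.1807) = 0.8347; e^(−k₂t) = e^(−0.9901) = 0.3715.
C_S = 0.0814×0.773/(0.446−0.0814) × (0.8347−0.3715) = 0.1726×0.4631 = 0.07993 mol/dm³.
C_R = C_{R0}e^(−k₁t) = 0.6452 mol/dm³, so C_T = C_{R0}−C_R−C_S = 0.04786 mol/dm³; C_S/C_T = 1.67.

1.67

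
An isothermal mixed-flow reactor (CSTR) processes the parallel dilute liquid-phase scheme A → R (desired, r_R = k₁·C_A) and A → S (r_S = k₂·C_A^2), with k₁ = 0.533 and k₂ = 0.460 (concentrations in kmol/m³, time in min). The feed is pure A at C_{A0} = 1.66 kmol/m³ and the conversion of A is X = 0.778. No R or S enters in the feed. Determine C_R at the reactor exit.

Exit C_A = C_{A0}(1−X) = 1.66×0.222 = 0.3685 kmol/m³.
In a CSTR the entire volume is at exit conditions, so r_R = 0.533×0.3685 = 0.1964 and r_S = 0.460×0.3685^2 = 0.06247.
Fraction of consumed A going to R: r_R/(r_R+r_S) = 0.7587.
C_R = 0.7587·C_{A0}·X = 0.7587×1.66×0.778 = 0.980 kmol/m³.

0.980 kmol/m³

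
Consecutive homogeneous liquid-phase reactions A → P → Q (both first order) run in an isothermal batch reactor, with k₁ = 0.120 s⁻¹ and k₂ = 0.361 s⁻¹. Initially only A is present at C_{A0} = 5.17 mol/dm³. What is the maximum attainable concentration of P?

0.993 mol/dm³

At the optimum, C_{P,max}/C_{A0} = (k₁/k₂)^[k₂/(k₂−k₁)].
= (0.120/0.361)^(0.361/(0.361−0.120)) = (0.3324)^(1.498) = 0.1921.
C_{P,max} = 0.1921×5.17 = 0.993 mol/dm³.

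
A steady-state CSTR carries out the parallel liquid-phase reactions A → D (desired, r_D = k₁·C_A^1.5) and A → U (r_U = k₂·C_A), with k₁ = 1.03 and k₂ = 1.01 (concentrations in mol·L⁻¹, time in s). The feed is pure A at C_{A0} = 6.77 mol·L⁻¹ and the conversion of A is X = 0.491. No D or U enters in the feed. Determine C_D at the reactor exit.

Exit C_A = C_{A0}(1−X) = 6.77×0.509 = 3.446 mol·L⁻¹.
In a CSTR the entire volume is at exit conditions, so r_D = 1.03×3.446^1.5 = 6.589 and r_U = 1.01×3.446 = 3.480.
Fraction of consumed A going to D: r_D/(r_D+r_U) = 0.6543.
C_D = 0.6543·C_{A0}·X = 0.6543×6.77×0.491 = 2.18 mol·L⁻¹.

2.18 mol·L⁻¹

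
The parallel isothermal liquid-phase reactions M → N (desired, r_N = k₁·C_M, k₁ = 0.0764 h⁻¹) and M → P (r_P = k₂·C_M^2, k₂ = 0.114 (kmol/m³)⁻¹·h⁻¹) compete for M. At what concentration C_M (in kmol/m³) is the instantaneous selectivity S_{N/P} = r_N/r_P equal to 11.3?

S_{N/P} = (k₁/k₂)·C_M⁻¹ ⇒ C_M = (S·k₂/k₁)^(-1).
= (11.3×0.114/0.0764)^(-1) = (16.86)^(-1) = 0.0593 kmol/m³.

0.0593 kmol/m³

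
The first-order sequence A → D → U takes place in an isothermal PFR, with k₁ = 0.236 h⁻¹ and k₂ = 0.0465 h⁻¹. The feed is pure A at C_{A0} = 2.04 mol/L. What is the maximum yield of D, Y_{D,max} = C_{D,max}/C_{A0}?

For a first-order series the maximum intermediate yield is C_{D,max}/C_{A0} = (k₁/k₂)^[k₂/(k₂−k₁)].
= (0.236/0.0465)^(0.0465/(0.0465−0.236)) = (5.075)^(-0.2454) = 0.6713.

0.671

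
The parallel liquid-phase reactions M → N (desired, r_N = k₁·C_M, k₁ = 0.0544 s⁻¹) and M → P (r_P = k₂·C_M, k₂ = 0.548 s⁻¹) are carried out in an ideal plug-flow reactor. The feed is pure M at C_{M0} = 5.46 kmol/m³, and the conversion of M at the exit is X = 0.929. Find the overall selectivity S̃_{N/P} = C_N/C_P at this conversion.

C_M = C_{M0}(1−X) = 0.3877 kmol/m³.
Both paths are first order in M, so the instantaneous fraction to N is constant: dC_N/d(−C_M) = k₁/(k₁+k₂) = 0.09031.
C_N = 0.09031·(C_{M0}−C_M) = 0.09031×5.072 = 0.458 kmol/m³.
C_P = (C_{M0}−C_M)−C_N = 4.614 kmol/m³; S̃_{N/P} = 0.4581/4.614 = 0.0993.

0.0993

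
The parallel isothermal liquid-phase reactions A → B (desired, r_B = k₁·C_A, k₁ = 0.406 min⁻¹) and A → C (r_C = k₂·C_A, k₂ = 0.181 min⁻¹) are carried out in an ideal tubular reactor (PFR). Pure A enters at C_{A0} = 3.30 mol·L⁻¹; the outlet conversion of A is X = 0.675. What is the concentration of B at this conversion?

1.54 mol·L⁻¹

C_A = C_{A0}(1−X) = 1.072 mol·L⁻¹.
Both paths are first order in A, so the instantaneous fraction to B is constant: dC_B/d(−C_A) = k₁/(k₁+k₂) = 0.6917.
C_B = 0.6917·(C_{A0}−C_A) = 0.6917×2.228 = 1.54 mol·L⁻¹.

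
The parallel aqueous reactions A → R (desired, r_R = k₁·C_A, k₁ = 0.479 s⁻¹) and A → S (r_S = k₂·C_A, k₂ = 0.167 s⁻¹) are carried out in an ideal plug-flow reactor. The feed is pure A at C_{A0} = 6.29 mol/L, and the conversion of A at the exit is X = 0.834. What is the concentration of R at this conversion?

C_A = C_{A0}(1−X) = 1.044 mol/L.
Both paths are first order in A, so the instantaneous fraction to R is constant: dC_R/d(−C_A) = k₁/(k₁+k₂) = 0.7415.
C_R = 0.7415·(C_{A0}−C_A) = 0.7415×5.246 = 3.89 mol/L.

3.89 mol/L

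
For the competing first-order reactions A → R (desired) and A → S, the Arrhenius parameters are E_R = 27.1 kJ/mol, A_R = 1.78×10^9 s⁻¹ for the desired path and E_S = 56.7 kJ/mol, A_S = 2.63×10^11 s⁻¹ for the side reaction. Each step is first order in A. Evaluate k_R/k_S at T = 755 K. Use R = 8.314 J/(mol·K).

0.756

k_R/k_S = (A_R/A_S)·exp[−(E_R−E_S)/(RT)] = (A_R/A_S)·exp[(E_S−E_R)/(RT)].
(E_S−E_R)/(RT) = (56.7−27.1)×10³/(8.314×755) = 29600/6277 = 4.716.
k_R/k_S = (1.78×10^9/2.63×10^11)·exp(4.716) = 0.006768 × 111.7 = 0.756.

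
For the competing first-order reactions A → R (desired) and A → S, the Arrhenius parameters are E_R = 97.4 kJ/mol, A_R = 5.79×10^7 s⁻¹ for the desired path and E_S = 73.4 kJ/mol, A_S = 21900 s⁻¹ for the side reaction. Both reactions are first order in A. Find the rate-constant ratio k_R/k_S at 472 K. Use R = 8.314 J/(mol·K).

With equal orders, S_{R/S} = k_R/k_S = (A_R/A_S)·exp[(E_S−E_R)/(RT)].
(E_S−E_R)/(RT) = (73.4−97.4)×10³/(8.314×472) = -24000/3924 = -6.116.
k_R/k_S = (5.79×10^7/21900)·exp(-6.116) = 2644 × 0.002208 = 5.84.

5.84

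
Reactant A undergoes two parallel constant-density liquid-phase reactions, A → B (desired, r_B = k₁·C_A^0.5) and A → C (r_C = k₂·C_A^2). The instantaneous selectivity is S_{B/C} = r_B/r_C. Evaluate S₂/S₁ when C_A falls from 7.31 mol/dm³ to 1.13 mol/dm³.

S_{B/C} = (k₁/k₂)·C_A^-1.5, so S₂/S₁ = (C_{A,2}/C_{A,1})^-1.5.
= (1.13/7.31)^(-1.5) = (0.1546)^(-1.5) = 16.5.

16.5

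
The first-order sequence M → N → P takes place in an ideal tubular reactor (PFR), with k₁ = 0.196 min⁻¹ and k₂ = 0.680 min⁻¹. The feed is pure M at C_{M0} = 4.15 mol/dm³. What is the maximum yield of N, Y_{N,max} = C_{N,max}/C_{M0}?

0.174

At the optimum, C_{N,max}/C_{M0} = (k₁/k₂)^[k₂/(k₂−k₁)].
= (0.196/0.680)^(0.680/(0.680−0.196)) = (0.2882)^(1.405) = 0.1742.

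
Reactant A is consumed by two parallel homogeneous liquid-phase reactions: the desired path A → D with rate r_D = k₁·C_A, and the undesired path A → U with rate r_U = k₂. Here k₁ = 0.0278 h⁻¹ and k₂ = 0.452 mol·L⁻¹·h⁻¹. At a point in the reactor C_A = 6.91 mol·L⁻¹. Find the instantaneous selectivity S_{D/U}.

0.425

S_{D/U} = r_D/r_U = (k₁·C_A)/(k₂) = (k₁/k₂)·C_A.
= (0.0278×6.910) / (0.452) = 0.1921/0.4520 = 0.425.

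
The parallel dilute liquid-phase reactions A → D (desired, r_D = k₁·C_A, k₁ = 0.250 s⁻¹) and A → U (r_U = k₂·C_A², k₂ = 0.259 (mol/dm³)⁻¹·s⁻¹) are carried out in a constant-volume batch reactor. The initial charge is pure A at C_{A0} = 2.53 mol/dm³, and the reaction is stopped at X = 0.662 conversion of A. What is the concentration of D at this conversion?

0.630 mol/dm³

C_A = C_{A0}(1−X) = 0.8551 mol/dm³.
Along a PFR/batch, dC_D/dC_A = −r_D/(r_D+r_U) = −k₁/(k₁+k₂·C_A).
Integrating from C_{A0} to C_A: C_D = (0.250/0.259)·ln[(0.250+0.259·2.53)/(0.250+0.259·0.855)] = 0.9653·ln(0.9053/0.4715) = 0.6297 mol/dm³.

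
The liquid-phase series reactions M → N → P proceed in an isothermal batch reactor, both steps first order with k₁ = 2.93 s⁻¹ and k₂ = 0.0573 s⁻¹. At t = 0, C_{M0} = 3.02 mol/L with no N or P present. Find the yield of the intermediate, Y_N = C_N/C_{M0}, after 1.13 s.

0.919

For first-order series with pure M initially, C_N(t) = k₁C_{M0}/(k₂−k₁)·(e^(−k₁t) − e^(−k₂t)).
e^(−k₁t) = e^(−2.93×1.13) = e^(−3.311) = 0.03648; e^(−k₂t) = e^(−0.06475) = 0.9373.
C_N = 2.93×3.02/(0.0573−2.93) × (0.03648−0.9373) = (-3.080)×(-0.9008) = 2.775 mol/L.
Y_N = C_N/C_{M0} = 2.775/3.02 = 0.919.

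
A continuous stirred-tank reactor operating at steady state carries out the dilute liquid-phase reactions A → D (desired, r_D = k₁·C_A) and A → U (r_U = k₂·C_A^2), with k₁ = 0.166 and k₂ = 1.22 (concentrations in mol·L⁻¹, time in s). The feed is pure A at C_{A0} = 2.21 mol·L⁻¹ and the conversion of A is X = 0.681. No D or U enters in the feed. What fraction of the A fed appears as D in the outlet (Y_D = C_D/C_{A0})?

Exit C_A = C_{A0}(1−X) = 2.21×0.319 = 0.7050 mol·L⁻¹.
A CSTR operates uniformly at the exit composition, giving r_D = 0.1170 and r_U = 0.6064 (each k·C_A^n at C_A = 0.7050).
Fraction of consumed A going to D: r_D/(r_D+r_U) = 0.1618.
C_D = 0.1618·C_{A0}·X = 0.1618×2.21×0.681 = 0.243 mol·L⁻¹; Y_D = C_D/C_{A0} = 0.110.

0.110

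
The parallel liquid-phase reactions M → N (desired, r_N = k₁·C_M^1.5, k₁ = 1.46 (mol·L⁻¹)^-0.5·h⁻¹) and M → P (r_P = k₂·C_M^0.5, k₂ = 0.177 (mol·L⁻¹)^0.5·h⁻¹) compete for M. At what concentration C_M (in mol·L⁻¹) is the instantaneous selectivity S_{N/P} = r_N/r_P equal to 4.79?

0.581 mol·L⁻¹

S_{N/P} = (k₁/k₂)·C_M ⇒ C_M = S·k₂/k₁.
= 4.79×0.177/1.46 = 0.581 mol·L⁻¹.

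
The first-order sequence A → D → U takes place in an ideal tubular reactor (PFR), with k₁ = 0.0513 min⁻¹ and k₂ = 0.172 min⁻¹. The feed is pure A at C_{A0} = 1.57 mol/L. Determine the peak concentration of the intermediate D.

For a first-order series the maximum intermediate yield is C_{D,max}/C_{A0} = (k₁/k₂)^[k₂/(k₂−k₁)].
= (0.0513/0.172)^(0.172/(0.172−0.0513)) = (0.2983)^(1.425) = 0.1784.
C_{D,max} = 0.1784×1.57 = 0.280 mol/L.

0.280 mol/L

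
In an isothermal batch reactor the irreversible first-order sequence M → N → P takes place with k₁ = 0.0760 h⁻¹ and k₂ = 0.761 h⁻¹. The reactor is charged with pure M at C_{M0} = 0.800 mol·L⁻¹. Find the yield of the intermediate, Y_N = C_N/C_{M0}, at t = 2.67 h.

Solving the coupled first-order balances gives C_N(t) = [k₁/(k₂−k₁)]·C_{M0}·(e^(−k₁t) − e^(−k₂t)).
e^(−k₁t) = e^(−0.0760×2.67) = e^(−0.2029) = 0.8163; e^(−k₂t) = e^(−2.032) = 0.1311.
C_N = 0.0760×0.800/(0.761−0.0760) × (0.8163−0.1311) = 0.08876×0.6853 = 0.06082 mol·L⁻¹.
Y_N = C_N/C_{M0} = 0.06082/0.800 = 0.0760.

0.0760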